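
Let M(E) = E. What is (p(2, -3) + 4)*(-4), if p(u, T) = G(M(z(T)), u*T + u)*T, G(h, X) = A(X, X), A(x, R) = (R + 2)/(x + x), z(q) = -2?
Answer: -13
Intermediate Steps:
A(x, R) = (2 + R)/(2*x) (A(x, R) = (2 + R)/((2*x)) = (2 + R)*(1/(2*x)) = (2 + R)/(2*x))
G(h, X) = (2 + X)/(2*X)
p(u, T) = T*(2 + u + T*u)/(2*(u + T*u)) (p(u, T) = ((2 + (u*T + u))/(2*(u*T + u)))*T = ((2 + (T*u + u))/(2*(T*u + u)))*T = ((2 + (u + T*u))/(2*(u + T*u)))*T = ((2 + u + T*u)/(2*(u + T*u)))*T = T*(2 + u + T*u)/(2*(u + T*u)))
(p(2, -3) + 4)*(-4) = ((1/2)*(-3)*(2 + 2*(1 - 3))/(2*(1 - 3)) + 4)*(-4) = ((1/2)*(-3)*(1/2)*(2 + 2*(-2))/(-2) + 4)*(-4) = ((1/2)*(-3)*(1/2)*(-1/2)*(2 - 4) + 4)*(-4) = ((1/2)*(-3)*(1/2)*(-1/2)*(-2) + 4)*(-4) = (-3/4 + 4)*(-4) = (13/4)*(-4) = -13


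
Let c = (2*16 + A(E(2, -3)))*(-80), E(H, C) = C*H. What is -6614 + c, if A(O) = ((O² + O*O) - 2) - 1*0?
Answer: -14774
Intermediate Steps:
A(O) = -2 + 2*O² (A(O) = ((O² + O²) - 2) + 0 = (2*O² - 2) + 0 = (-2 + 2*O²) + 0 = -2 + 2*O²)
c = -8160 (c = (2*16 + (-2 + 2*(-3*2)²))*(-80) = (32 + (-2 + 2*(-6)²))*(-80) = (32 + (-2 + 2*36))*(-80) = (32 + (-2 + 72))*(-80) = (32 + 70)*(-80) = 102*(-80) = -8160)
-6614 + c = -6614 - 8160 = -14774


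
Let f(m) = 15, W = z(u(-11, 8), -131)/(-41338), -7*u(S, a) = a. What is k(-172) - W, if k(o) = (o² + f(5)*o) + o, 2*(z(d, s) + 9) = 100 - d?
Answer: 7764268803/289366 ≈ 26832.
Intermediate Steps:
u(S, a) = -a/7
z(d, s) = 41 - d/2 (z(d, s) = -9 + (100 - d)/2 = -9 + (50 - d/2) = 41 - d/2)
W = -291/289366 (W = (41 - (-1)*8/14)/(-41338) = (41 - ½*(-8/7))*(-1/41338) = (41 + 4/7)*(-1/41338) = (291/7)*(-1/41338) = -291/289366 ≈ -0.0010056)
k(o) = o² + 16*o (k(o) = (o² + 15*o) + o = o² + 16*o)
k(-172) - W = -172*(16 - 172) - 1*(-291/289366) = -172*(-156) + 291/289366 = 26832 + 291/289366 = 7764268803/289366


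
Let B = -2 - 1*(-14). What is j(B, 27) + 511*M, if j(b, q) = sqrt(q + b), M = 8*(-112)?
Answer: -457856 + sqrt(39) ≈ -4.5785e+5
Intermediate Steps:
B = 12 (B = -2 + 14 = 12)
M = -896
j(b, q) = sqrt(b + q)
j(B, 27) + 511*M = sqrt(12 + 27) + 511*(-896) = sqrt(39) - 457856 = -457856 + sqrt(39)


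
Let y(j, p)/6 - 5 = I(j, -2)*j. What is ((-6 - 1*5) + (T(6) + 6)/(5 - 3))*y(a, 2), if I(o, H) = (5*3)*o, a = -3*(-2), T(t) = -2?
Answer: -29430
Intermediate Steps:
a = 6
I(o, H) = 15*o
y(j, p) = 30 + 90*j² (y(j, p) = 30 + 6*((15*j)*j) = 30 + 6*(15*j²) = 30 + 90*j²)
((-6 - 1*5) + (T(6) + 6)/(5 - 3))*y(a, 2) = ((-6 - 1*5) + (-2 + 6)/(5 - 3))*(30 + 90*6²) = ((-6 - 5) + 4/2)*(30 + 90*36) = (-11 + 4*(½))*(30 + 3240) = (-11 + 2)*3270 = -9*3270 = -29430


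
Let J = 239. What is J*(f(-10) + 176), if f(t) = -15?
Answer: 38479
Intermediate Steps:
J*(f(-10) + 176) = 239*(-15 + 176) = 239*161 = 38479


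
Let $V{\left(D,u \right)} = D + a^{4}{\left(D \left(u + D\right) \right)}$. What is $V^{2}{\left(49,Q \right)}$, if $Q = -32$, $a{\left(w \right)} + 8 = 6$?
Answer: $4225$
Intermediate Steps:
$a{\left(w \right)} = -2$ ($a{\left(w \right)} = -8 + 6 = -2$)
$V{\left(D,u \right)} = 16 + D$ ($V{\left(D,u \right)} = D + \left(-2\right)^{4} = D + 16 = 16 + D$)
$V^{2}{\left(49,Q \right)} = \left(16 + 49\right)^{2} = 65^{2} = 4225$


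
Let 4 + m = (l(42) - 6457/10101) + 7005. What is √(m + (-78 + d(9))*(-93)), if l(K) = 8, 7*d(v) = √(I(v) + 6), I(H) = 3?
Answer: √1451124902409/10101 ≈ 119.26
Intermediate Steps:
d(v) = 3/7 (d(v) = √(3 + 6)/7 = √9/7 = (⅐)*3 = 3/7)
m = 70791452/10101 (m = -4 + ((8 - 6457/10101) + 7005) = -4 + (74351/10101 + 7005) = -4 + 70831856/10101 = 70791452/10101 ≈ 7008.4)
√(m + (-78 + d(9))*(-93)) = √(70791452/10101 + (-78 + 3/7)*(-93)) = √(70791452/10101 - 543/7*(-93)) = √(70791452/10101 + 50499/7) = √(143661509/10101) = √1451124902409/10101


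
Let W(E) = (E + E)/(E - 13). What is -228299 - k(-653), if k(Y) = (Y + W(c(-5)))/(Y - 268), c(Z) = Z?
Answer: -1892376283/8289 ≈ -2.2830e+5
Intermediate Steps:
W(E) = 2*E/(-13 + E) (W(E) = (2*E)/(-13 + E) = 2*E/(-13 + E))
k(Y) = (5/9 + Y)/(-268 + Y) (k(Y) = (Y + 2*(-5)/(-13 - 5))/(Y - 268) = (Y + 2*(-5)/(-18))/(-268 + Y) = (Y + 2*(-5)*(-1/18))/(-268 + Y) = (Y + 5/9)/(-268 + Y) = (5/9 + Y)/(-268 + Y))
-228299 - k(-653) = -228299 - (5/9 - 653)/(-268 - 653) = -228299 - (-5872)/((-921)*9) = -228299 - (-1)*(-5872)/(921*9) = -228299 - 1*5872/8289 = -228299 - 5872/8289 = -1892376283/8289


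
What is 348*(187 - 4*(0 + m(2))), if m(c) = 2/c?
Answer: 63684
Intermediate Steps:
348*(187 - 4*(0 + m(2))) = 348*(187 - 4*(0 + 2/2)) = 348*(187 - 4*(0 + 2*(½))) = 348*(187 - 4*(0 + 1)) = 348*(187 - 4*1) = 348*(187 - 4) = 348*183 = 63684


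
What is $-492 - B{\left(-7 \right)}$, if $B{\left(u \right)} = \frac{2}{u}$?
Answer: $- \frac{3442}{7} \approx -491.71$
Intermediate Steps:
$-492 - B{\left(-7 \right)} = -492 - \frac{2}{-7} = -492 - 2 \left(- \frac{1}{7}\right) = -492 - - \frac{2}{7} = -492 + \frac{2}{7} = - \frac{3442}{7}$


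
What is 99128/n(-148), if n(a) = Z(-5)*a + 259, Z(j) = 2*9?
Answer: -99128/2405 ≈ -41.217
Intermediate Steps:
Z(j) = 18
n(a) = 259 + 18*a (n(a) = 18*a + 259 = 259 + 18*a)
99128/n(-148) = 99128/(259 + 18*(-148)) = 99128/(259 - 2664) = 99128/(-2405) = 99128*(-1/2405) = -99128/2405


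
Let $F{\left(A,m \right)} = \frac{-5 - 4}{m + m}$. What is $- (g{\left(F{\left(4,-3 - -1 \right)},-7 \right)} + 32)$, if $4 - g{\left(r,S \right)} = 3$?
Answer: $-33$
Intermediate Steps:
$F{\left(A,m \right)} = - \frac{9}{2 m}$
$g{\left(r,S \right)} = 1$ ($g{\left(r,S \right)} = 4 - 3 = 1$)
$- (g{\left(F{\left(4,-3 - -1 \right)},-7 \right)} + 32) = - (1 + 32) = \left(-1\right) 33 = -33$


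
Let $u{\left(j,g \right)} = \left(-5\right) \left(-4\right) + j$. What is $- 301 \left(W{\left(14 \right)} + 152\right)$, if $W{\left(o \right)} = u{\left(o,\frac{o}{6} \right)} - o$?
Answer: $-51772$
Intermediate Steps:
$u{\left(j,g \right)} = 20 + j$
$W{\left(o \right)} = 20$ ($W{\left(o \right)} = \left(20 + o\right) - o = 20$)
$- 301 \left(W{\left(14 \right)} + 152\right) = - 301 \left(20 + 152\right) = \left(-301\right) 172 = -51772$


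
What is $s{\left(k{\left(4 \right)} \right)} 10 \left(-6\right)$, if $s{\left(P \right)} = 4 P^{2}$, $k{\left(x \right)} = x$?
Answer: $-3840$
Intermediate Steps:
$s{\left(k{\left(4 \right)} \right)} 10 \left(-6\right) = 4 \cdot 4^{2} \cdot 10 \left(-6\right) = 4 \cdot 16 \cdot 10 \left(-6\right) = 64 \cdot 10 \left(-6\right) = 640 \left(-6\right) = -3840$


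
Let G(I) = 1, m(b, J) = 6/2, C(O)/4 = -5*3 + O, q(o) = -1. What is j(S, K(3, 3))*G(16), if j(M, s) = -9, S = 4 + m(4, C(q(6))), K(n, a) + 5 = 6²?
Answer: -9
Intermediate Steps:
C(O) = -60 + 4*O (C(O) = 4*(-5*3 + O) = 4*(-15 + O) = -60 + 4*O)
K(n, a) = 31 (K(n, a) = -5 + 6² = -5 + 36 = 31)
m(b, J) = 3 (m(b, J) = 6*(½) = 3)
S = 7 (S = 4 + 3 = 7)
j(S, K(3, 3))*G(16) = -9*1 = -9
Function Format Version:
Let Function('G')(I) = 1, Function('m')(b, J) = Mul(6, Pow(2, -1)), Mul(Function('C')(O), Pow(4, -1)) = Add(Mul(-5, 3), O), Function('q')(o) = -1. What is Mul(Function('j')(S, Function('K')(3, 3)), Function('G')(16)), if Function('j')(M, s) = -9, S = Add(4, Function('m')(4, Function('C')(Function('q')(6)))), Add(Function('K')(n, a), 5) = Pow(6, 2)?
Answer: -9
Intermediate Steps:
Function('C')(O) = Add(-60, Mul(4, O)) (Function('C')(O) = Mul(4, Add(Mul(-5, 3), O)) = Mul(4, Add(-15, O)) = Add(-60, Mul(4, O)))
Function('K')(n, a) = 31 (Function('K')(n, a) = Add(-5, Pow(6, 2)) = Add(-5, 36) = 31)
Function('m')(b, J) = 3 (Function('m')(b, J) = Mul(6, Rational(1, 2)) = 3)
S = 7 (S = Add(4, 3) = 7)
Mul(Function('j')(S, Function('K')(3, 3)), Function('G')(16)) = Mul(-9, 1) = -9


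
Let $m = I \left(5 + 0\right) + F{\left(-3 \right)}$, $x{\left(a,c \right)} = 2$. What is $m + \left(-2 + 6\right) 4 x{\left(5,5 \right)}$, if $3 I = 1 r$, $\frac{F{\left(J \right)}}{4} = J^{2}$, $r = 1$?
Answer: $\frac{209}{3} \approx 69.667$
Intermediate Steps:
$F{\left(J \right)} = 4 J^{2}$
$I = \frac{1}{3}$ ($I = \frac{1 \cdot 1}{3} = \frac{1}{3} \cdot 1 = \frac{1}{3} \approx 0.33333$)
$m = \frac{113}{3}$ ($m = \frac{5 + 0}{3} + 4 \left(-3\right)^{2} = \frac{1}{3} \cdot 5 + 4 \cdot 9 = \frac{5}{3} + 36 = \frac{113}{3} \approx 37.667$)
$m + \left(-2 + 6\right) 4 x{\left(5,5 \right)} = \frac{113}{3} + \left(-2 + 6\right) 4 \cdot 2 = \frac{113}{3} + 4 \cdot 4 \cdot 2 = \frac{113}{3} + 16 \cdot 2 = \frac{113}{3} + 32 = \frac{209}{3}$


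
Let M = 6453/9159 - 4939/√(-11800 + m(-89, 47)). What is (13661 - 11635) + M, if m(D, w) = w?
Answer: 6187529/3053 + 4939*I*√11753/11753 ≈ 2026.7 + 45.558*I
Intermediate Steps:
M = 2151/3053 + 4939*I*√11753/11753 (M = 6453/9159 - 4939/√(-11800 + 47) = 6453*(1/9159) - 4939*(-I*√11753/11753) = 2151/3053 - 4939*(-I*√11753/11753) = 2151/3053 - (-4939)*I*√11753/11753 = 2151/3053 + 4939*I*√11753/11753 ≈ 0.70455 + 45.558*I)
(13661 - 11635) + M = (13661 - 11635) + (2151/3053 + 4939*I*√11753/11753) = 2026 + (2151/3053 + 4939*I*√11753/11753) = 6187529/3053 + 4939*I*√11753/11753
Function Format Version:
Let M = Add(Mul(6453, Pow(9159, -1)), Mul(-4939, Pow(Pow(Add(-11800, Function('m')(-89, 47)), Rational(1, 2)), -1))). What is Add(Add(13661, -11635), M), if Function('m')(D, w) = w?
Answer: Add(Rational(6187529, 3053), Mul(Rational(4939, 11753), I, Pow(11753, Rational(1, 2)))) ≈ Add(2026.7, Mul(45.558, I))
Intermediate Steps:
M = Add(Rational(2151, 3053), Mul(Rational(4939, 11753), I, Pow(11753, Rational(1, 2)))) (M = Add(Mul(6453, Pow(9159, -1)), Mul(-4939, Pow(Pow(Add(-11800, 47), Rational(1, 2)), -1))) = Add(Mul(6453, Rational(1, 9159)), Mul(-4939, Pow(Pow(-11753, Rational(1, 2)), -1))) = Add(Rational(2151, 3053), Mul(-4939, Pow(Mul(I, Pow(11753, Rational(1, 2))), -1))) = Add(Rational(2151, 3053), Mul(-4939, Mul(Rational(-1, 11753), I, Pow(11753, Rational(1, 2))))) = Add(Rational(2151, 3053), Mul(Rational(4939, 11753), I, Pow(11753, Rational(1, 2)))) ≈ Add(0.70455, Mul(45.558, I)))
Add(Add(13661, -11635), M) = Add(Add(13661, -11635), Add(Rational(2151, 3053), Mul(Rational(4939, 11753), I, Pow(11753, Rational(1, 2))))) = Add(2026, Add(Rational(2151, 3053), Mul(Rational(4939, 11753), I, Pow(11753, Rational(1, 2))))) = Add(Rational(6187529, 3053), Mul(Rational(4939, 11753), I, Pow(11753, Rational(1, 2))))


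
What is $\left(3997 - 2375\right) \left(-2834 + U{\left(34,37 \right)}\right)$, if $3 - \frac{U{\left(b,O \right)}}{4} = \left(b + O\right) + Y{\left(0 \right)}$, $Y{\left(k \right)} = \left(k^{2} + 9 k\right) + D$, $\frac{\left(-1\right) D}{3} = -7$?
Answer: $-5174180$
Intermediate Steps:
$D = 21$ ($D = \left(-3\right) \left(-7\right) = 21$)
$Y{\left(k \right)} = 21 + k^{2} + 9 k$ ($Y{\left(k \right)} = \left(k^{2} + 9 k\right) + 21 = 21 + k^{2} + 9 k$)
$U{\left(b,O \right)} = -72 - 4 O - 4 b$ ($U{\left(b,O \right)} = 12 - 4 \left(\left(b + O\right) + \left(21 + 0^{2} + 9 \cdot 0\right)\right) = 12 - 4 \left(\left(O + b\right) + \left(21 + 0 + 0\right)\right) = 12 - 4 \left(\left(O + b\right) + 21\right) = 12 - 4 \left(21 + O + b\right) = 12 - \left(84 + 4 O + 4 b\right) = -72 - 4 O - 4 b$)
$\left(3997 - 2375\right) \left(-2834 + U{\left(34,37 \right)}\right) = \left(3997 - 2375\right) \left(-2834 - 356\right) = 1622 \left(-2834 - 356\right) = 1622 \left(-3190\right) = -5174180$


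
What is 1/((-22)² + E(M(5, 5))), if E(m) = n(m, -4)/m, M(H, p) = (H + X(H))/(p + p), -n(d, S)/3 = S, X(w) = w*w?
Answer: 1/488 ≈ 0.0020492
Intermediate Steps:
X(w) = w²
n(d, S) = -3*S
M(H, p) = (H + H²)/(2*p) (M(H, p) = (H + H²)/(p + p) = (H + H²)/((2*p)) = (H + H²)*(1/(2*p)) = (H + H²)/(2*p))
E(m) = 12/m (E(m) = (-3*(-4))/m = 12/m)
1/((-22)² + E(M(5, 5))) = 1/((-22)² + 12/(((½)*5*(1 + 5)/5))) = 1/(484 + 12/(((½)*5*(⅕)*6))) = 1/(484 + 12/3) = 1/(484 + 12*(⅓)) = 1/(484 + 4) = 1/488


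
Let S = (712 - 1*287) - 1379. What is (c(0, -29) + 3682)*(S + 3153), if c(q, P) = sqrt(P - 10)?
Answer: 8096718 + 2199*I*sqrt(39) ≈ 8.0967e+6 + 13733.0*I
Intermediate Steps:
S = -954 (S = (712 - 287) - 1379 = 425 - 1379 = -954)
c(q, P) = sqrt(-10 + P)
(c(0, -29) + 3682)*(S + 3153) = (sqrt(-10 - 29) + 3682)*(-954 + 3153) = (sqrt(-39) + 3682)*2199 = (I*sqrt(39) + 3682)*2199 = (3682 + I*sqrt(39))*2199 = 8096718 + 2199*I*sqrt(39)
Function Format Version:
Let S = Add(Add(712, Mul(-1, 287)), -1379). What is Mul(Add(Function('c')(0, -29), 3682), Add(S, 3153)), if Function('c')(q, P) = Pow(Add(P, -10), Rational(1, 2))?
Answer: Add(8096718, Mul(2199, I, Pow(39, Rational(1, 2)))) ≈ Add(8.0967e+6, Mul(13733., I))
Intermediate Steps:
S = -954 (S = Add(Add(712, -287), -1379) = Add(425, -1379) = -954)
Function('c')(q, P) = Pow(Add(-10, P), Rational(1, 2))
Mul(Add(Function('c')(0, -29), 3682), Add(S, 3153)) = Mul(Add(Pow(Add(-10, -29), Rational(1, 2)), 3682), Add(-954, 3153)) = Mul(Add(Pow(-39, Rational(1, 2)), 3682), 2199) = Mul(Add(Mul(I, Pow(39, Rational(1, 2))), 3682), 2199) = Mul(Add(3682, Mul(I, Pow(39, Rational(1, 2)))), 2199) = Add(8096718, Mul(2199, I, Pow(39, Rational(1, 2))))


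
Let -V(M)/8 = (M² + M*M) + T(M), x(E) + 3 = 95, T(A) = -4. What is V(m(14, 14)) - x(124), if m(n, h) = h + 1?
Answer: -3660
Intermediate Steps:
m(n, h) = 1 + h
x(E) = 92 (x(E) = -3 + 95 = 92)
V(M) = 32 - 16*M² (V(M) = -8*((M² + M*M) - 4) = -8*((M² + M²) - 4) = -8*(2*M² - 4) = -8*(-4 + 2*M²) = 32 - 16*M²)
V(m(14, 14)) - x(124) = (32 - 16*(1 + 14)²) - 1*92 = (32 - 16*15²) - 92 = (32 - 16*225) - 92 = (32 - 3600) - 92 = -3568 - 92 = -3660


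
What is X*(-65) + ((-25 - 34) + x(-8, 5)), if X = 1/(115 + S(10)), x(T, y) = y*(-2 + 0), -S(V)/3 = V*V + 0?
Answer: -2540/37 ≈ -68.649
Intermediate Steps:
S(V) = -3*V² (S(V) = -3*(V*V + 0) = -3*(V² + 0) = -3*V²)
x(T, y) = -2*y (x(T, y) = y*(-2) = -2*y)
X = -1/185 (X = 1/(115 - 3*10²) = 1/(115 - 3*100) = 1/(115 - 300) = 1/(-185) = -1/185 ≈ -0.0054054)
X*(-65) + ((-25 - 34) + x(-8, 5)) = -1/185*(-65) + ((-25 - 34) - 2*5) = 13/37 + (-59 - 10) = 13/37 - 69 = -2540/37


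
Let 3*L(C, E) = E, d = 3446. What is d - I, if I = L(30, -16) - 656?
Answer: 12322/3 ≈ 4107.3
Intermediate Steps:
L(C, E) = E/3
I = -1984/3 (I = (1/3)*(-16) - 656 = -16/3 - 656 = -1984/3 ≈ -661.33)
d - I = 3446 - 1*(-1984/3) = 3446 + 1984/3 = 12322/3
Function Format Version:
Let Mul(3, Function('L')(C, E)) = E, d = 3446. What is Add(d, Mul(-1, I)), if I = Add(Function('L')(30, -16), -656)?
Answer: Rational(12322, 3) ≈ 4107.3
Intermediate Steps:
Function('L')(C, E) = Mul(Rational(1, 3), E)
I = Rational(-1984, 3) (I = Add(Mul(Rational(1, 3), -16), -656) = Add(Rational(-16, 3), -656) = Rational(-1984, 3) ≈ -661.33)
Add(d, Mul(-1, I)) = Add(3446, Mul(-1, Rational(-1984, 3))) = Add(3446, Rational(1984, 3)) = Rational(12322, 3)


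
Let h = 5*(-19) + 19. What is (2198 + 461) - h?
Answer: 2735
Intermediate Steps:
h = -76 (h = -95 + 19 = -76)
(2198 + 461) - h = (2198 + 461) - 1*(-76) = 2659 + 76 = 2735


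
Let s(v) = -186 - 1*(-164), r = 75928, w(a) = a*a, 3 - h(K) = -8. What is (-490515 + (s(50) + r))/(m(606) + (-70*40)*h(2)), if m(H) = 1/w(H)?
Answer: 152259350724/11310868799 ≈ 13.461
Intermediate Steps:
h(K) = 11 (h(K) = 3 - 1*(-8) = 3 + 8 = 11)
w(a) = a²
s(v) = -22 (s(v) = -186 + 164 = -22)
m(H) = H⁻² (m(H) = 1/(H²) = H⁻²)
(-490515 + (s(50) + r))/(m(606) + (-70*40)*h(2)) = (-490515 + (-22 + 75928))/(606⁻² - 70*40*11) = (-490515 + 75906)/(1/367236 - 2800*11) = -414609/(1/367236 - 30800) = -414609/(-11310868799/367236) = -414609*(-367236/11310868799) = 152259350724/11310868799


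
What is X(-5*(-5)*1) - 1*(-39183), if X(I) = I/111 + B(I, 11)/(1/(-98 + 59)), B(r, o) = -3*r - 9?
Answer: 4712974/111 ≈ 42459.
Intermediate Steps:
B(r, o) = -9 - 3*r
X(I) = 351 + 12988*I/111 (X(I) = I/111 + (-9 - 3*I)/(1/(-98 + 59)) = I*(1/111) + (-9 - 3*I)/(1/(-39)) = I/111 + (-9 - 3*I)/(-1/39) = I/111 + (-9 - 3*I)*(-39) = I/111 + (351 + 117*I) = 351 + 12988*I/111)
X(-5*(-5)*1) - 1*(-39183) = (351 + 12988*(-5*(-5)*1)/111) - 1*(-39183) = (351 + 12988*(25*1)/111) + 39183 = (351 + (12988/111)*25) + 39183 = (351 + 324700/111) + 39183 = 363661/111 + 39183 = 4712974/111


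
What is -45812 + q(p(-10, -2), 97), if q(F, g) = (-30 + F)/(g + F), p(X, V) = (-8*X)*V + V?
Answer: -2977588/65 ≈ -45809.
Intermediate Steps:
p(X, V) = V - 8*V*X (p(X, V) = -8*V*X + V = V - 8*V*X)
q(F, g) = (-30 + F)/(F + g)
-45812 + q(p(-10, -2), 97) = -45812 + (-30 - 2*(1 - 8*(-10)))/(-2*(1 - 8*(-10)) + 97) = -45812 + (-30 - 2*(1 + 80))/(-2*(1 + 80) + 97) = -45812 + (-30 - 2*81)/(-2*81 + 97) = -45812 + (-30 - 162)/(-162 + 97) = -45812 - 192/(-65) = -45812 - 1/65*(-192) = -45812 + 192/65 = -2977588/65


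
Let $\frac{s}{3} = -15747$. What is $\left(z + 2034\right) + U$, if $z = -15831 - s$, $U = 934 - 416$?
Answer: $33962$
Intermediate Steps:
$s = -47241$ ($s = 3 \left(-15747\right) = -47241$)
$U = 518$ ($U = 934 - 416 = 518$)
$z = 31410$ ($z = -15831 - -47241 = -15831 + 47241 = 31410$)
$\left(z + 2034\right) + U = \left(31410 + 2034\right) + 518 = 33444 + 518 = 33962$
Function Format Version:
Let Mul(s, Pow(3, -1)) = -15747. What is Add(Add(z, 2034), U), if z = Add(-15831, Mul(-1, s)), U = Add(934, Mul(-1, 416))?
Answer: 33962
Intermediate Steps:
s = -47241 (s = Mul(3, -15747) = -47241)
U = 518 (U = Add(934, -416) = 518)
z = 31410 (z = Add(-15831, Mul(-1, -47241)) = Add(-15831, 47241) = 31410)
Add(Add(z, 2034), U) = Add(Add(31410, 2034), 518) = Add(33444, 518) = 33962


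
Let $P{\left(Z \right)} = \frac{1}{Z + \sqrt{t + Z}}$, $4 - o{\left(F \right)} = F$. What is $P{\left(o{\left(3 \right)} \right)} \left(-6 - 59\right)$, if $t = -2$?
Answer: $- \frac{65}{2} + \frac{65 i}{2} \approx -32.5 + 32.5 i$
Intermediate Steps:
$o{\left(F \right)} = 4 - F$
$P{\left(Z \right)} = \frac{1}{Z + \sqrt{-2 + Z}}$
$P{\left(o{\left(3 \right)} \right)} \left(-6 - 59\right) = \frac{-6 - 59}{\left(4 - 3\right) + \sqrt{-2 + \left(4 - 3\right)}} = \frac{1}{\left(4 - 3\right) + \sqrt{-2 + \left(4 - 3\right)}} \left(-65\right) = \frac{1}{1 + \sqrt{-2 + 1}} \left(-65\right) = \frac{1}{1 + \sqrt{-1}} \left(-65\right) = \frac{1}{1 + i} \left(-65\right) = \frac{1 - i}{2} \left(-65\right) = - \frac{65 \left(1 - i\right)}{2}$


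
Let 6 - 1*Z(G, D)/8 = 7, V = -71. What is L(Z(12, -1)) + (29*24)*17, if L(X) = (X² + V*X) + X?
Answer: 12456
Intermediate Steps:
Z(G, D) = -8 (Z(G, D) = 48 - 8*7 = 48 - 56 = -8)
L(X) = X² - 70*X (L(X) = (X² - 71*X) + X = X² - 70*X)
L(Z(12, -1)) + (29*24)*17 = -8*(-70 - 8) + (29*24)*17 = -8*(-78) + 696*17 = 624 + 11832 = 12456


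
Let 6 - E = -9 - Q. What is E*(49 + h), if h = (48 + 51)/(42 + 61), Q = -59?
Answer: -226424/103 ≈ -2198.3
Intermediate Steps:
E = -44 (E = 6 - (-9 - 1*(-59)) = 6 - (-9 + 59) = 6 - 1*50 = 6 - 50 = -44)
h = 99/103 ≈ 0.96117
E*(49 + h) = -44*(49 + 99/103) = -44*5146/103 = -226424/103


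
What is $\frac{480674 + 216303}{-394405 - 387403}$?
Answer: $- \frac{696977}{781808} \approx -0.89149$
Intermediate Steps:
$\frac{480674 + 216303}{-394405 - 387403} = \frac{696977}{-781808} = 696977 \left(- \frac{1}{781808}\right) = - \frac{696977}{781808}$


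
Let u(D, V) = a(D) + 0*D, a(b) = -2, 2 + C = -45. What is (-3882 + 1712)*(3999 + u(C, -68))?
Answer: -8673490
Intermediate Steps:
C = -47 (C = -2 - 45 = -47)
u(D, V) = -2 (u(D, V) = -2 + 0*D = -2 + 0 = -2)
(-3882 + 1712)*(3999 + u(C, -68)) = (-3882 + 1712)*(3999 - 2) = -2170*3997 = -8673490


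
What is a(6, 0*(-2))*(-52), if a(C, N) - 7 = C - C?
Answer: -364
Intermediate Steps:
a(C, N) = 7 (a(C, N) = 7 + (C - C) = 7 + 0 = 7)
a(6, 0*(-2))*(-52) = 7*(-52) = -364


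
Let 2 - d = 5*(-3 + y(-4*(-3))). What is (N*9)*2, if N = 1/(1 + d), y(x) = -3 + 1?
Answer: 9/14 ≈ 0.64286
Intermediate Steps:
y(x) = -2
d = 27 (d = 2 - 5*(-3 - 2) = 2 - 5*(-5) = 2 - 1*(-25) = 2 + 25 = 27)
N = 1/28 (N = 1/(1 + 27) = 1/28 ≈ 0.035714)
(N*9)*2 = ((1/28)*9)*2 = (9/28)*2 = 9/14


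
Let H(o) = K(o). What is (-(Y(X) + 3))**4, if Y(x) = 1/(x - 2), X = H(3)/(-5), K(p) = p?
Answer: 1336336/28561 ≈ 46.789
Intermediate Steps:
H(o) = o
X = -3/5 (X = 3/(-5) = 3*(-1/5) = -3/5 ≈ -0.60000)
Y(x) = 1/(-2 + x)
(-(Y(X) + 3))**4 = (-(1/(-2 - 3/5) + 3))**4 = (-(1/(-13/5) + 3))**4 = (-(-5/13 + 3))**4 = (-1*34/13)**4 = (-34/13)**4 = 1336336/28561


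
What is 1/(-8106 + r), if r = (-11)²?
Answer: -1/7985 ≈ -0.00012523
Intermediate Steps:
r = 121
1/(-8106 + r) = 1/(-8106 + 121) = 1/(-7985) = -1/7985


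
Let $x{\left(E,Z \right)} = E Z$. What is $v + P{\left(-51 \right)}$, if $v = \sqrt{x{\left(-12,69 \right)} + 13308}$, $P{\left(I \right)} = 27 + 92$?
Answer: $119 + 8 \sqrt{195} \approx 230.71$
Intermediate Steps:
$P{\left(I \right)} = 119$
$v = 8 \sqrt{195}$ ($v = \sqrt{\left(-12\right) 69 + 13308} = \sqrt{-828 + 13308} = \sqrt{12480} = 8 \sqrt{195} \approx 111.71$)
$v + P{\left(-51 \right)} = 8 \sqrt{195} + 119 = 119 + 8 \sqrt{195}$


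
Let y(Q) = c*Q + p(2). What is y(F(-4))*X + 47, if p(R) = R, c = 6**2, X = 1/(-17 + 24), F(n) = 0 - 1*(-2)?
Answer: 403/7 ≈ 57.571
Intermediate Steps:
F(n) = 2 (F(n) = 0 + 2 = 2)
X = 1/7 ≈ 0.14286
c = 36
y(Q) = 2 + 36*Q (y(Q) = 36*Q + 2 = 2 + 36*Q)
y(F(-4))*X + 47 = (2 + 36*2)*(1/7) + 47 = (2 + 72)*(1/7) + 47 = 74*(1/7) + 47 = 74/7 + 47 = 403/7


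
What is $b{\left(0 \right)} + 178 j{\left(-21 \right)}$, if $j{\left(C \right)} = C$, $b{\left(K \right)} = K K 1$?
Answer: $-3738$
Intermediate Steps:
$b{\left(K \right)} = K^{2}$ ($b{\left(K \right)} = K^{2} \cdot 1 = K^{2}$)
$b{\left(0 \right)} + 178 j{\left(-21 \right)} = 0^{2} + 178 \left(-21\right) = 0 - 3738 = -3738$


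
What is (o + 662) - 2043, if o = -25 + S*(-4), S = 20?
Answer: -1486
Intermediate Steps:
o = -105 (o = -25 + 20*(-4) = -25 - 80 = -105)
(o + 662) - 2043 = (-105 + 662) - 2043 = 557 - 2043 = -1486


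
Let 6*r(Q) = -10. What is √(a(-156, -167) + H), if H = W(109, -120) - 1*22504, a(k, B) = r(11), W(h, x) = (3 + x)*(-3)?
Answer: 4*I*√12462/3 ≈ 148.84*I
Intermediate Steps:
r(Q) = -5/3 (r(Q) = (⅙)*(-10) = -5/3)
W(h, x) = -9 - 3*x
a(k, B) = -5/3
H = -22153 (H = (-9 - 3*(-120)) - 1*22504 = (-9 + 360) - 22504 = 351 - 22504 = -22153)
√(a(-156, -167) + H) = √(-5/3 - 22153) = √(-66464/3) = 4*I*√12462/3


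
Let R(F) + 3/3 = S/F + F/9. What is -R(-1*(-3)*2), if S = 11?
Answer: -3/2 ≈ -1.5000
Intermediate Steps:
R(F) = -1 + 11/F + F/9 (R(F) = -1 + (11/F + F/9) = -1 + 11/F + F/9)
-R(-1*(-3)*2) = -(-1 + 11/((-1*(-3)*2)) + (-1*(-3)*2)/9) = -(-1 + 11/((3*2)) + (3*2)/9) = -(-1 + 11/6 + (⅑)*6) = -(-1 + 11*(⅙) + ⅔) = -(-1 + 11/6 + ⅔) = -1*3/2 = -3/2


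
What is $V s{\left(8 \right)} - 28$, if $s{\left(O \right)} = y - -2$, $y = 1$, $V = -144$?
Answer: $-460$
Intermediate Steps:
$s{\left(O \right)} = 3$ ($s{\left(O \right)} = 1 - -2 = 1 + 2 = 3$)
$V s{\left(8 \right)} - 28 = \left(-144\right) 3 - 28 = -432 - 28 = -460$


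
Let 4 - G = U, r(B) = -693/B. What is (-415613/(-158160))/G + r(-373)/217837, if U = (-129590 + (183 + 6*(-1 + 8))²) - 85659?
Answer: 51813918811853/2115635460243900480 ≈ 2.4491e-5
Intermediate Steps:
U = -164624 (U = (-129590 + (183 + 6*7)²) - 85659 = (-129590 + (183 + 42)²) - 85659 = (-129590 + 225²) - 85659 = (-129590 + 50625) - 85659 = -78965 - 85659 = -164624)
G = 164628 (G = 4 - 1*(-164624) = 4 + 164624 = 164628)
(-415613/(-158160))/G + r(-373)/217837 = -415613/(-158160)/164628 - 693/(-373)/217837 = -415613*(-1/158160)*(1/164628) - 693*(-1/373)*(1/217837) = (415613/158160)*(1/164628) + (693/373)*(1/217837) = 415613/26037564480 + 693/81253201 = 51813918811853/2115635460243900480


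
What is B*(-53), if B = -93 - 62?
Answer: 8215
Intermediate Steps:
B = -155
B*(-53) = -155*(-53) = 8215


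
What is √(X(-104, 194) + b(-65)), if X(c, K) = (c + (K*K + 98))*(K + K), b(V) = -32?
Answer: 2*√3650102 ≈ 3821.0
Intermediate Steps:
X(c, K) = 2*K*(98 + c + K²) (X(c, K) = (c + (K² + 98))*(2*K) = (c + (98 + K²))*(2*K) = (98 + c + K²)*(2*K) = 2*K*(98 + c + K²))
√(X(-104, 194) + b(-65)) = √(2*194*(98 - 104 + 194²) - 32) = √(2*194*(98 - 104 + 37636) - 32) = √(2*194*37630 - 32) = √(14600440 - 32) = √14600408 = 2*√3650102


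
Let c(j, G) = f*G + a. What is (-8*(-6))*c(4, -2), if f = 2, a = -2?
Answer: -288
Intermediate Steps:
c(j, G) = -2 + 2*G (c(j, G) = 2*G - 2 = -2 + 2*G)
(-8*(-6))*c(4, -2) = (-8*(-6))*(-2 + 2*(-2)) = 48*(-2 - 4) = 48*(-6) = -288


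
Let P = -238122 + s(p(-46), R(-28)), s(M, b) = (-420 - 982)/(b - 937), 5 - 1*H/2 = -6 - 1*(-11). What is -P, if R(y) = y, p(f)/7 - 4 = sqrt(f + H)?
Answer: 229786328/965 ≈ 2.3812e+5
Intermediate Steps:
H = 0 (H = 10 - 2*(-6 - 1*(-11)) = 10 - 2*(-6 + 11) = 10 - 2*5 = 10 - 10 = 0)
p(f) = 28 + 7*sqrt(f) (p(f) = 28 + 7*sqrt(f + 0) = 28 + 7*sqrt(f))
s(M, b) = -1402/(-937 + b)
P = -229786328/965 (P = -238122 - 1402/(-937 - 28) = -238122 - 1402/(-965) = -238122 - 1402*(-1/965) = -238122 + 1402/965 = -229786328/965 ≈ -2.3812e+5)
-P = -1*(-229786328/965) = 229786328/965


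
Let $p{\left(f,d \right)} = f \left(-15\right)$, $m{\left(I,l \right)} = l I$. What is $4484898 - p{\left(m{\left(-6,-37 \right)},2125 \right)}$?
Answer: $4488228$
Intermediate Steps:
$m{\left(I,l \right)} = I l$
$p{\left(f,d \right)} = - 15 f$
$4484898 - p{\left(m{\left(-6,-37 \right)},2125 \right)} = 4484898 - - 15 \left(\left(-6\right) \left(-37\right)\right) = 4484898 - \left(-15\right) 222 = 4484898 - -3330 = 4484898 + 3330 = 4488228$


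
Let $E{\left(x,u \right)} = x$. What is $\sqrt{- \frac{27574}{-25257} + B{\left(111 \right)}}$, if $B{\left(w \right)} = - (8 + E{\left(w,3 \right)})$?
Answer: $\frac{i \sqrt{75215573313}}{25257} \approx 10.859 i$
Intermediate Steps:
$B{\left(w \right)} = -8 - w$ ($B{\left(w \right)} = - (8 + w) = -8 - w$)
$\sqrt{- \frac{27574}{-25257} + B{\left(111 \right)}} = \sqrt{- \frac{27574}{-25257} - 119} = \sqrt{\left(-27574\right) \left(- \frac{1}{25257}\right) - 119} = \sqrt{\frac{27574}{25257} - 119} = \sqrt{- \frac{2978009}{25257}} = \frac{i \sqrt{75215573313}}{25257}$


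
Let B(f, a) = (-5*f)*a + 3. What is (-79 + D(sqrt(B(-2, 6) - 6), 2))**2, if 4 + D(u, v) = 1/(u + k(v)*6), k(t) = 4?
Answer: 617853622/89787 + 28702*sqrt(57)/89787 ≈ 6883.7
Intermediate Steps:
B(f, a) = 3 - 5*a*f (B(f, a) = -5*a*f + 3 = 3 - 5*a*f)
D(u, v) = -4 + 1/(24 + u) (D(u, v) = -4 + 1/(u + 4*6) = -4 + 1/(u + 24) = -4 + 1/(24 + u))
(-79 + D(sqrt(B(-2, 6) - 6), 2))**2 = (-79 + (-95 - 4*sqrt((3 - 5*6*(-2)) - 6))/(24 + sqrt((3 - 5*6*(-2)) - 6)))**2 = (-79 + (-95 - 4*sqrt((3 + 60) - 6))/(24 + sqrt((3 + 60) - 6)))**2 = (-79 + (-95 - 4*sqrt(63 - 6))/(24 + sqrt(63 - 6)))**2 = (-79 + (-95 - 4*sqrt(57))/(24 + sqrt(57)))**2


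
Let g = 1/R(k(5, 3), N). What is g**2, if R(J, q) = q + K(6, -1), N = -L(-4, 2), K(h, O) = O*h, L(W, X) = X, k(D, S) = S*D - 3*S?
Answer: 1/64 ≈ 0.015625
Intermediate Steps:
k(D, S) = -3*S + D*S (k(D, S) = D*S - 3*S = -3*S + D*S)
N = -2 (N = -1*2 = -2)
R(J, q) = -6 + q (R(J, q) = q - 1*6 = q - 6 = -6 + q)
g = -1/8 (g = 1/(-6 - 2) = 1/(-8) = -1/8 ≈ -0.12500)
g**2 = (-1/8)**2 = 1/64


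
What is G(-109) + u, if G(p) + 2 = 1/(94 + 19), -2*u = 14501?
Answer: -1639063/226 ≈ -7252.5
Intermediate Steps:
u = -14501/2 (u = -½*14501 = -14501/2 ≈ -7250.5)
G(p) = -225/113 (G(p) = -2 + 1/(94 + 19) = -2 + 1/113 = -225/113)
G(-109) + u = -225/113 - 14501/2 = -1639063/226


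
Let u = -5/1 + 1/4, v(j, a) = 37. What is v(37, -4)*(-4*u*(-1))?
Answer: -703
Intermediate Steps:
u = -19/4 (u = -5*1 + 1*(¼) = -5 + ¼ = -19/4 ≈ -4.7500)
v(37, -4)*(-4*u*(-1)) = 37*(-4*(-19/4)*(-1)) = 37*(19*(-1)) = 37*(-19) = -703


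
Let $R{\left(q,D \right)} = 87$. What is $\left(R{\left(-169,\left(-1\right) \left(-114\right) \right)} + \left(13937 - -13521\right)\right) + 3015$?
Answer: $30560$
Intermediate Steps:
$\left(R{\left(-169,\left(-1\right) \left(-114\right) \right)} + \left(13937 - -13521\right)\right) + 3015 = \left(87 + \left(13937 - -13521\right)\right) + 3015 = \left(87 + \left(13937 + 13521\right)\right) + 3015 = \left(87 + 27458\right) + 3015 = 27545 + 3015 = 30560$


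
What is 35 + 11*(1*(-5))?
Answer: -20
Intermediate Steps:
35 + 11*(1*(-5)) = 35 + 11*(-5) = 35 - 55 = -20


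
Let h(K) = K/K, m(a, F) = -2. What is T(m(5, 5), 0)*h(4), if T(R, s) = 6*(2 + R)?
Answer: 0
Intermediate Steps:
T(R, s) = 12 + 6*R
h(K) = 1
T(m(5, 5), 0)*h(4) = (12 + 6*(-2))*1 = (12 - 12)*1 = 0*1 = 0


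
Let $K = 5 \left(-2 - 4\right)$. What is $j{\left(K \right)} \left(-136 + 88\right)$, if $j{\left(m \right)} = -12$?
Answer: $576$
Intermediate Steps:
$K = -30$ ($K = 5 \left(-6\right) = -30$)
$j{\left(K \right)} \left(-136 + 88\right) = - 12 \left(-136 + 88\right) = \left(-12\right) \left(-48\right) = 576$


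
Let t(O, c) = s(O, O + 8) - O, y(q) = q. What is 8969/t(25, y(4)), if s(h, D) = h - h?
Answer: -8969/25 ≈ -358.76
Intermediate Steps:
s(h, D) = 0
t(O, c) = -O (t(O, c) = 0 - O = -O)
8969/t(25, y(4)) = 8969/((-1*25)) = 8969/(-25) = 8969*(-1/25) = -8969/25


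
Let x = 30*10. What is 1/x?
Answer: 1/300 ≈ 0.0033333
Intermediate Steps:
x = 300
1/x = 1/300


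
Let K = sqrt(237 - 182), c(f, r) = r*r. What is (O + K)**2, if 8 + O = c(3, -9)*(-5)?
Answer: (413 - sqrt(55))**2 ≈ 1.6450e+5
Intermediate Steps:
c(f, r) = r**2
O = -413 (O = -8 + (-9)**2*(-5) = -8 + 81*(-5) = -8 - 405 = -413)
K = sqrt(55) ≈ 7.4162
(O + K)**2 = (-413 + sqrt(55))**2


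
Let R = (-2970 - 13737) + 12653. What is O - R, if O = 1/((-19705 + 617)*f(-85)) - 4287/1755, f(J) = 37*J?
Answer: 28456987262789/7023715920 ≈ 4051.6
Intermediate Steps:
R = -4054 (R = -16707 + 12653 = -4054)
O = -17157076891/7023715920 (O = 1/((-19705 + 617)*((37*(-85)))) - 4287/1755 = 1/(-19088*(-3145)) - 4287*1/1755 = -1/19088*(-1/3145) - 1429/585 = 1/60031760 - 1429/585 = -17157076891/7023715920 ≈ -2.4427)
O - R = -17157076891/7023715920 - 1*(-4054) = -17157076891/7023715920 + 4054 = 28456987262789/7023715920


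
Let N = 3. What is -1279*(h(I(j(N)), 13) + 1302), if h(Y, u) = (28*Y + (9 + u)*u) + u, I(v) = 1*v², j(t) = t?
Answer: -2369987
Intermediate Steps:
I(v) = v²
h(Y, u) = u + 28*Y + u*(9 + u) (h(Y, u) = (28*Y + u*(9 + u)) + u = u + 28*Y + u*(9 + u))
-1279*(h(I(j(N)), 13) + 1302) = -1279*((13² + 10*13 + 28*3²) + 1302) = -1279*((169 + 130 + 28*9) + 1302) = -1279*((169 + 130 + 252) + 1302) = -1279*(551 + 1302) = -1279*1853 = -2369987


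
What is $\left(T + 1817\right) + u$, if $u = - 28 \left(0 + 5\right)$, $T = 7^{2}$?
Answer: $1726$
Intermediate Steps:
$T = 49$
$u = -140$ ($u = \left(-28\right) 5 = -140$)
$\left(T + 1817\right) + u = \left(49 + 1817\right) - 140 = 1866 - 140 = 1726$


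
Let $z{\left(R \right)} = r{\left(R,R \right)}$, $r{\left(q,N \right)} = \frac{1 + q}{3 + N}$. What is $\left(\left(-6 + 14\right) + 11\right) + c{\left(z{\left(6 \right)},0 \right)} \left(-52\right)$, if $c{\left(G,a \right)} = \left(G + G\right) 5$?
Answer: $- \frac{3469}{9} \approx -385.44$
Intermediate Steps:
$r{\left(q,N \right)} = \frac{1 + q}{3 + N}$
$z{\left(R \right)} = \frac{1 + R}{3 + R}$
$c{\left(G,a \right)} = 10 G$ ($c{\left(G,a \right)} = 2 G 5 = 10 G$)
$\left(\left(-6 + 14\right) + 11\right) + c{\left(z{\left(6 \right)},0 \right)} \left(-52\right) = \left(\left(-6 + 14\right) + 11\right) + 10 \frac{1 + 6}{3 + 6} \left(-52\right) = \left(8 + 11\right) + 10 \cdot \frac{1}{9} \cdot 7 \left(-52\right) = 19 + 10 \cdot \frac{1}{9} \cdot 7 \left(-52\right) = 19 + 10 \cdot \frac{7}{9} \left(-52\right) = 19 + \frac{70}{9} \left(-52\right) = 19 - \frac{3640}{9} = - \frac{3469}{9}$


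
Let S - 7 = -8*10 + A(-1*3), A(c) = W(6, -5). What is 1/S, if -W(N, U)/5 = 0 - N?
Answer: -1/43 ≈ -0.023256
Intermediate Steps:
W(N, U) = 5*N (W(N, U) = -5*(0 - N) = -(-5)*N = 5*N)
A(c) = 30 (A(c) = 5*6 = 30)
S = -43 (S = 7 + (-8*10 + 30) = 7 + (-80 + 30) = 7 - 50 = -43)
1/S = 1/(-43) = -1/43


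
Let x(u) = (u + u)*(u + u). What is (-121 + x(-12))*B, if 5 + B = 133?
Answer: 58240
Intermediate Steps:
B = 128 (B = -5 + 133 = 128)
x(u) = 4*u² (x(u) = (2*u)*(2*u) = 4*u²)
(-121 + x(-12))*B = (-121 + 4*(-12)²)*128 = (-121 + 4*144)*128 = (-121 + 576)*128 = 455*128 = 58240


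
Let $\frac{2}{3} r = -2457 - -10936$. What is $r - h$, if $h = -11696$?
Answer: $\frac{48829}{2} \approx 24415.0$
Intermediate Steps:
$r = \frac{25437}{2}$ ($r = \frac{3 \left(-2457 - -10936\right)}{2} = \frac{3 \left(-2457 + 10936\right)}{2} = \frac{3}{2} \cdot 8479 = \frac{25437}{2} \approx 12719.0$)
$r - h = \frac{25437}{2} - -11696 = \frac{25437}{2} + 11696 = \frac{48829}{2}$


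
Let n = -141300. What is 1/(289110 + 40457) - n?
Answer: 46567817101/329567 ≈ 1.4130e+5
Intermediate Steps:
1/(289110 + 40457) - n = 1/(289110 + 40457) - 1*(-141300) = 1/329567 + 141300 = 46567817101/329567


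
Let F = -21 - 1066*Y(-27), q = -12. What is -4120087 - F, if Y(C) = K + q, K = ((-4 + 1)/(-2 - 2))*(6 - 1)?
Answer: -8257721/2 ≈ -4.1289e+6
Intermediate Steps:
K = 15/4 (K = -3/(-4)*5 = -3*(-¼)*5 = (¾)*5 = 15/4 ≈ 3.7500)
Y(C) = -33/4 (Y(C) = 15/4 - 12 = -33/4)
F = 17547/2 (F = -21 - 1066*(-33/4) = -21 + 17589/2 = 17547/2 ≈ 8773.5)
-4120087 - F = -4120087 - 1*17547/2 = -4120087 - 17547/2 = -8257721/2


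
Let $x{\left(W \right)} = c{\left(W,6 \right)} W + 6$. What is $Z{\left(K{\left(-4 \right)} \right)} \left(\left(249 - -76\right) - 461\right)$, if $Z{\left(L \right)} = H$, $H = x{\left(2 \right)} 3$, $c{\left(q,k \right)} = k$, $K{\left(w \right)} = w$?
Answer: $-7344$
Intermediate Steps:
$x{\left(W \right)} = 6 + 6 W$ ($x{\left(W \right)} = 6 W + 6 = 6 + 6 W$)
$H = 54$ ($H = \left(6 + 6 \cdot 2\right) 3 = \left(6 + 12\right) 3 = 18 \cdot 3 = 54$)
$Z{\left(L \right)} = 54$
$Z{\left(K{\left(-4 \right)} \right)} \left(\left(249 - -76\right) - 461\right) = 54 \left(\left(249 - -76\right) - 461\right) = 54 \left(\left(249 + 76\right) - 461\right) = 54 \left(325 - 461\right) = 54 \left(-136\right) = -7344$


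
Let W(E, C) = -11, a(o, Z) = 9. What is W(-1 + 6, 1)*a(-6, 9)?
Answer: -99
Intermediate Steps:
W(-1 + 6, 1)*a(-6, 9) = -11*9 = -99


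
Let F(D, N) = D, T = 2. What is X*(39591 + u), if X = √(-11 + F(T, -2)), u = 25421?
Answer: 195036*I ≈ 1.9504e+5*I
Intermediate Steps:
X = 3*I (X = √(-11 + 2) = √(-9) = 3*I ≈ 3.0*I)
X*(39591 + u) = (3*I)*(39591 + 25421) = (3*I)*65012 = 195036*I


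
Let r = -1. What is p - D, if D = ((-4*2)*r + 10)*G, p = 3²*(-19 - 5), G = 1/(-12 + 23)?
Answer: -2394/11 ≈ -217.64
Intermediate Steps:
G = 1/11 ≈ 0.090909
p = -216 (p = 9*(-24) = -216)
D = 18/11 (D = (-4*2*(-1) + 10)*(1/11) = (-8*(-1) + 10)*(1/11) = (8 + 10)*(1/11) = 18*(1/11) = 18/11 ≈ 1.6364)
p - D = -216 - 1*18/11 = -216 - 18/11 = -2394/11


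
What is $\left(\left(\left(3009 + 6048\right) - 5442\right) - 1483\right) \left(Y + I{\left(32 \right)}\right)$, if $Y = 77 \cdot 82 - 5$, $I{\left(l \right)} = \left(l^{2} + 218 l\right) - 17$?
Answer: $30470544$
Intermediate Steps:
$I{\left(l \right)} = -17 + l^{2} + 218 l$
$Y = 6309$ ($Y = 6314 - 5 = 6309$)
$\left(\left(\left(3009 + 6048\right) - 5442\right) - 1483\right) \left(Y + I{\left(32 \right)}\right) = \left(\left(\left(3009 + 6048\right) - 5442\right) - 1483\right) \left(6309 + \left(-17 + 32^{2} + 218 \cdot 32\right)\right) = \left(\left(9057 - 5442\right) - 1483\right) \left(6309 + \left(-17 + 1024 + 6976\right)\right) = \left(3615 - 1483\right) \left(6309 + 7983\right) = 2132 \cdot 14292 = 30470544$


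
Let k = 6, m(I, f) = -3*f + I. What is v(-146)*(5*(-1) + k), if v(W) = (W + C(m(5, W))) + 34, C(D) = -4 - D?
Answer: -559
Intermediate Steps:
m(I, f) = I - 3*f
v(W) = 25 + 4*W (v(W) = (W + (-4 - (5 - 3*W))) + 34 = (W + (-4 + (-5 + 3*W))) + 34 = (W + (-9 + 3*W)) + 34 = (-9 + 4*W) + 34 = 25 + 4*W)
v(-146)*(5*(-1) + k) = (25 + 4*(-146))*(5*(-1) + 6) = (25 - 584)*(-5 + 6) = -559*1 = -559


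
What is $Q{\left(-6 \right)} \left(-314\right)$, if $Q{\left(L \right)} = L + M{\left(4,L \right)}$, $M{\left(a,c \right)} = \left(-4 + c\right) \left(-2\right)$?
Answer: $-4396$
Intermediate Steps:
$M{\left(a,c \right)} = 8 - 2 c$
$Q{\left(L \right)} = 8 - L$ ($Q{\left(L \right)} = L - \left(-8 + 2 L\right) = 8 - L$)
$Q{\left(-6 \right)} \left(-314\right) = \left(8 - -6\right) \left(-314\right) = \left(8 + 6\right) \left(-314\right) = 14 \left(-314\right) = -4396$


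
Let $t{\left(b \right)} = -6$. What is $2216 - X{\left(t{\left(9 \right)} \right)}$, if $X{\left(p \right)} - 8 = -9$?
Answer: $2217$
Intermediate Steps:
$X{\left(p \right)} = -1$ ($X{\left(p \right)} = 8 - 9 = -1$)
$2216 - X{\left(t{\left(9 \right)} \right)} = 2216 - -1 = 2216 + 1 = 2217$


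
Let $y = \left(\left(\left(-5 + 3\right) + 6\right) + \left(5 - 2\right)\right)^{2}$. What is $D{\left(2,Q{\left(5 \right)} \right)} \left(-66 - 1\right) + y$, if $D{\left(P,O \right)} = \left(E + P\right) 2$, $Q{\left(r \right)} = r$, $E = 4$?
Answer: $-755$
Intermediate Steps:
$D{\left(P,O \right)} = 8 + 2 P$ ($D{\left(P,O \right)} = \left(4 + P\right) 2 = 8 + 2 P$)
$y = 49$ ($y = \left(\left(-2 + 6\right) + \left(5 - 2\right)\right)^{2} = \left(4 + 3\right)^{2} = 7^{2} = 49$)
$D{\left(2,Q{\left(5 \right)} \right)} \left(-66 - 1\right) + y = \left(8 + 2 \cdot 2\right) \left(-66 - 1\right) + 49 = \left(8 + 4\right) \left(-67\right) + 49 = 12 \left(-67\right) + 49 = -804 + 49 = -755$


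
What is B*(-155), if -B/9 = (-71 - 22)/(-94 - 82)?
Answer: 129735/176 ≈ 737.13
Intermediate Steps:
B = -837/176 (B = -9*(-71 - 22)/(-94 - 82) = -(-837)/(-176) = -(-837)*(-1)/176 = -9*93/176 = -837/176 ≈ -4.7557)
B*(-155) = -837/176*(-155) = 129735/176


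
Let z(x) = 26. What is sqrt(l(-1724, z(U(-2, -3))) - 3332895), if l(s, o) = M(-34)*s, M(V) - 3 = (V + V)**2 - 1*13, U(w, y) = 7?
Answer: 9*I*sqrt(139351) ≈ 3359.7*I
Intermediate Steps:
M(V) = -10 + 4*V**2 (M(V) = 3 + ((V + V)**2 - 1*13) = 3 + ((2*V)**2 - 13) = 3 + (4*V**2 - 13) = 3 + (-13 + 4*V**2) = -10 + 4*V**2)
l(s, o) = 4614*s (l(s, o) = (-10 + 4*(-34)**2)*s = (-10 + 4*1156)*s = (-10 + 4624)*s = 4614*s)
sqrt(l(-1724, z(U(-2, -3))) - 3332895) = sqrt(4614*(-1724) - 3332895) = sqrt(-7954536 - 3332895) = sqrt(-11287431) = 9*I*sqrt(139351)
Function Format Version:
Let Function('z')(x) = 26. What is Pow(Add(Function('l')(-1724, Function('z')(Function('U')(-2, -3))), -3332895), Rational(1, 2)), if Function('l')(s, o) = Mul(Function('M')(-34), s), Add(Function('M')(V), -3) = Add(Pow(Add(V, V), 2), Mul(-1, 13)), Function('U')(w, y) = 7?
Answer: Mul(9, I, Pow(139351, Rational(1, 2))) ≈ Mul(3359.7, I)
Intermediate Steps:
Function('M')(V) = Add(-10, Mul(4, Pow(V, 2))) (Function('M')(V) = Add(3, Add(Pow(Add(V, V), 2), Mul(-1, 13))) = Add(3, Add(Pow(Mul(2, V), 2), -13)) = Add(3, Add(Mul(4, Pow(V, 2)), -13)) = Add(3, Add(-13, Mul(4, Pow(V, 2)))) = Add(-10, Mul(4, Pow(V, 2))))
Function('l')(s, o) = Mul(4614, s) (Function('l')(s, o) = Mul(Add(-10, Mul(4, Pow(-34, 2))), s) = Mul(Add(-10, Mul(4, 1156)), s) = Mul(Add(-10, 4624), s) = Mul(4614, s))
Pow(Add(Function('l')(-1724, Function('z')(Function('U')(-2, -3))), -3332895), Rational(1, 2)) = Pow(Add(Mul(4614, -1724), -3332895), Rational(1, 2)) = Pow(Add(-7954536, -3332895), Rational(1, 2)) = Pow(-11287431, Rational(1, 2)) = Mul(9, I, Pow(139351, Rational(1, 2)))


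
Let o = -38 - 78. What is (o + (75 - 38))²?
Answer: 6241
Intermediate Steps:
o = -116
(o + (75 - 38))² = (-116 + (75 - 38))² = (-116 + 37)² = (-79)² = 6241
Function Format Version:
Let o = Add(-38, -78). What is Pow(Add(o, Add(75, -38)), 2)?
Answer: 6241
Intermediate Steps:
o = -116
Pow(Add(o, Add(75, -38)), 2) = Pow(Add(-116, Add(75, -38)), 2) = Pow(Add(-116, 37), 2) = Pow(-79, 2) = 6241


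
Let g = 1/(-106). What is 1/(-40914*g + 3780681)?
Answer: 53/200396550 ≈ 2.6448e-7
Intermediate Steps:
g = -1/106 ≈ -0.0094340
1/(-40914*g + 3780681) = 1/(-40914*(-1/106) + 3780681) = 1/(20457/53 + 3780681) = 1/(200396550/53) = 53/200396550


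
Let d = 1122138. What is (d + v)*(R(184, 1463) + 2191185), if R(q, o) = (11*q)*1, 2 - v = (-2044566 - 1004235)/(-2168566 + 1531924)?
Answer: 522275003868302837/212214 ≈ 2.4611e+12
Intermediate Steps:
v = -591839/212214 (v = 2 - (-2044566 - 1004235)/(-2168566 + 1531924) = 2 - (-3048801)/(-636642) = 2 - (-3048801)*(-1)/636642 = 2 - 1*1016267/212214 = 2 - 1016267/212214 = -591839/212214 ≈ -2.7889)
R(q, o) = 11*q
(d + v)*(R(184, 1463) + 2191185) = (1122138 - 591839/212214)*(11*184 + 2191185) = 238132801693*(2024 + 2191185)/212214 = (238132801693/212214)*2193209 = 522275003868302837/212214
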